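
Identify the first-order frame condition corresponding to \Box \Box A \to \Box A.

Suppose □□A→□A is valid. Take Rxy and set V(A)={w : xR²w}. Then □□A at x, so □A at x, so A at y, i.e. ∃z(Rxz∧Rzy).
Conversely, on a frame with density the schema holds at every world under every valuation.
So the correspondent is density.

Density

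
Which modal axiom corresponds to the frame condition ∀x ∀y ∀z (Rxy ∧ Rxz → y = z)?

◇s → □s

The condition is partial functionality. The CD schema ◇s → □s defines it.
Suppose ◇s→□s is valid. Take Rxy, Rxz and set V(s)={y}. Then ◇s at x, so □s at x, so s at z, i.e. z=y.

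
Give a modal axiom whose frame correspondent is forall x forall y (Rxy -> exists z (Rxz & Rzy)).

□□r → □r

The condition is density. The C4 schema □□r → □r defines it.
Suppose □□r→□r is valid. Take Rxy and set V(r)={w : xR²w}. Then □□r at x, so □r at x, so r at y, i.e. ∃z(Rxz∧Rzy).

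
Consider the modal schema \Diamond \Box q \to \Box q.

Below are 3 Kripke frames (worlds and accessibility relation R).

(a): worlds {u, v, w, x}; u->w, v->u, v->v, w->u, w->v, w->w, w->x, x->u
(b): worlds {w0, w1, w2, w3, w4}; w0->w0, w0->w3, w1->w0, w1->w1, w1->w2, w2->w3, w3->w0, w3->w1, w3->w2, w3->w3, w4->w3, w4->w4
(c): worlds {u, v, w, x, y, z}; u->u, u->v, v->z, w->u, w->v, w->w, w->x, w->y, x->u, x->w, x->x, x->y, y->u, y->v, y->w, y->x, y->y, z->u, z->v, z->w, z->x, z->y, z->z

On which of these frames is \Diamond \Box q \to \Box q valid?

The schema corresponds to the Euclidean property: \forall x \forall y \forall z (Rxy \wedge Rxz \to Ryz).
(a): fails — Rvu and Rvv but not Ruv.
(b): fails — Rw1w0 and Rw1w1 but not Rw0w1.
(c): fails — Ruv and Ruv but not Rvv.

none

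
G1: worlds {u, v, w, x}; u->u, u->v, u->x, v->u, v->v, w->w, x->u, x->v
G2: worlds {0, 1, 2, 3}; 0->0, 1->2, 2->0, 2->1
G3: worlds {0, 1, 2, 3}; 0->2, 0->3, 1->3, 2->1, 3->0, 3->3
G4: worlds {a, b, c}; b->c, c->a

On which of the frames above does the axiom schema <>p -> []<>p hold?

This is the axiom for the Euclidean property; its first-order frame correspondent is forall x forall y forall z (Rxy & Rxz -> Ryz).
G1: fails — Ruv and Rux but not Rvx.
G2: fails — R12 and R12 but not R22.
G3: fails — R02 and R02 but not R22.
G4: fails — Rbc and Rbc but not Rcc.
Valid on no frame.

none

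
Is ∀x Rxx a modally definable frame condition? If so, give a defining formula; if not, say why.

This is a Sahlqvist condition; the T axiom □q → q defines it.
Suppose □q→q is valid. At any x set V(q)={w : Rxw}. Then □q holds at x, so q holds at x, i.e. Rxx.

Definable; □q → q defines it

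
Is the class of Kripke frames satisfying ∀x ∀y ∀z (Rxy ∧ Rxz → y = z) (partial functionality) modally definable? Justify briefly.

Definable; ◇p → □p defines it

Yes: it is partial functionality, defined by the CD schema ◇p → □p.
Suppose ◇p→□p is valid. Take Rxy, Rxz and set V(p)={y}. Then ◇p at x, so □p at x, so p at z, i.e. z=y.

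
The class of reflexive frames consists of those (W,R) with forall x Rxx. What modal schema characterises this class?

□q → q

The condition is reflexivity. The T schema □q → q defines it.
Suppose □q→q is valid. At any x set V(q)={w : Rxw}. Then □q holds at x, so q holds at x, i.e. Rxx.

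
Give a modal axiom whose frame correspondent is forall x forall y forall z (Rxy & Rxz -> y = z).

◇ψ → □ψ

This is partial functionality; the standard corresponding axiom is CD: ◇ψ → □ψ.
Suppose ◇ψ→□ψ is valid. Take Rxy, Rxz and set V(ψ)={y}. Then ◇ψ at x, so □ψ at x, so ψ at z, i.e. z=y.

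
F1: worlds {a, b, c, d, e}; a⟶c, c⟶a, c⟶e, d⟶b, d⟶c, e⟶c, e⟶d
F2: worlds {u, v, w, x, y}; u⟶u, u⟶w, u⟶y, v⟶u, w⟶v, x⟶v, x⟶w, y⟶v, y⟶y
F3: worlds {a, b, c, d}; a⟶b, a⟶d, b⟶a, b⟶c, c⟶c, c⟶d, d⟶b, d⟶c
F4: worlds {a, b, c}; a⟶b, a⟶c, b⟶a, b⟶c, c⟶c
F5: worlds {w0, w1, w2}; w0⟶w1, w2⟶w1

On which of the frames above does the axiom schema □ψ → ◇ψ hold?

F2, F3, F4

Frame correspondent (Sahlqvist): ∀x ∃y Rxy — i.e. seriality.
F1: fails — world b has no successor.
F2: satisfies the condition.
F3: satisfies the condition.
F4: satisfies the condition.
F5: fails — world w1 has no successor.
Valid on: F2, F3, F4.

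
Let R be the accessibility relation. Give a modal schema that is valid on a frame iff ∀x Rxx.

A defining formula is □s → s (the T axiom).
Suppose □s→s is valid. At any x set V(s)={w : Rxw}. Then □s holds at x, so s holds at x, i.e. Rxx.

□s → s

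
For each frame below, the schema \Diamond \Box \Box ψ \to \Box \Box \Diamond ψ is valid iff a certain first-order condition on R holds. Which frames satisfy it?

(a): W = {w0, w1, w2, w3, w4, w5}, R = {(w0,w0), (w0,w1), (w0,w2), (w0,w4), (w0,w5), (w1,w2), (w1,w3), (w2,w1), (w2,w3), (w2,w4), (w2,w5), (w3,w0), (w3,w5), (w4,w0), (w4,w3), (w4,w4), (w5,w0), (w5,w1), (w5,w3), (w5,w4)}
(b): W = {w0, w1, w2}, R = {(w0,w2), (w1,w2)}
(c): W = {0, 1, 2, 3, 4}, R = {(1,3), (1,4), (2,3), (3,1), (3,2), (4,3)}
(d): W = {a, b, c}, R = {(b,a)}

(a), (b), (d)

Frame correspondent (Sahlqvist): \forall x \forall y \forall z ((xRy \wedge x R^2 z) \to \exists w (y R^2 w \wedge zRw)) — i.e. a generalized confluence (Geach) condition.
(a): condition met.
(b): condition met.
(c): fails — 1R3, 1R²3 but no w with 3R²w and 3Rw.
(d): condition met.
Valid on: (a), (b), (d).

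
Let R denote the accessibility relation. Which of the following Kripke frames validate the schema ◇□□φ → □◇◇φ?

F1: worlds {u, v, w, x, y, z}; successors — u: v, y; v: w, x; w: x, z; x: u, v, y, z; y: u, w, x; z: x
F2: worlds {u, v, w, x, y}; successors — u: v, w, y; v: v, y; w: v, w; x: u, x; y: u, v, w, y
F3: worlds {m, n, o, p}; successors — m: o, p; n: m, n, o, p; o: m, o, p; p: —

This is the axiom for a generalized confluence (Geach) condition; its first-order frame correspondent is ∀x ∀y ∀z ((xRy ∧ xRz) → ∃w (yR²w ∧ zR²w)).
F1: condition met.
F2: condition met.
F3: fails — mRo, mRp but no w with oR²w and pR²w.

F1, F2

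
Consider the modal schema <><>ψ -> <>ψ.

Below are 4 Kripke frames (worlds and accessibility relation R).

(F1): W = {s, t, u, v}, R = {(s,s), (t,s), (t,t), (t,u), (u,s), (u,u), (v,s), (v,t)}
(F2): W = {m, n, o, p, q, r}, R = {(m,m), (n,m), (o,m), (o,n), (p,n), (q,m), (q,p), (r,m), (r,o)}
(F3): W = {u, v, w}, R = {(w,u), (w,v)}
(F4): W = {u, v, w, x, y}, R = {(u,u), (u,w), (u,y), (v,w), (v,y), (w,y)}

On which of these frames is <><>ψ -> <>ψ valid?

(F3), (F4)

This is the axiom for transitivity; its first-order frame correspondent is forall x forall y forall z (Rxy & Ryz -> Rxz).
(F1): fails — Rvt and Rtu but not Rvu.
(F2): fails — Rpn and Rnm but not Rpm.
(F3): satisfies the condition.
(F4): satisfies the condition.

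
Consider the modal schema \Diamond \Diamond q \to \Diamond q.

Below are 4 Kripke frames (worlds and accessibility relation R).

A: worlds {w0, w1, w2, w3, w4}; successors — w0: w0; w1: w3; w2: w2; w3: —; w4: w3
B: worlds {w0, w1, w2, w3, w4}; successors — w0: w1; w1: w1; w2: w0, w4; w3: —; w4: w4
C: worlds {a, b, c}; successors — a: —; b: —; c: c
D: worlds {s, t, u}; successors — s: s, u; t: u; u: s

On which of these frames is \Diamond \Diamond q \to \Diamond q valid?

A, C

The schema corresponds to transitivity: \forall x \forall y \forall z (Rxy \wedge Ryz \to Rxz).
A: holds.
B: fails — Rw2w0 and Rw0w1 but not Rw2w1.
C: holds.
D: fails — Rus and Rsu but not Ruu.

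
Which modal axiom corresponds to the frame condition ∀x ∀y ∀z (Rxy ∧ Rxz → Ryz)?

◇p → □◇p

The condition is the Euclidean property. The 5 schema ◇p → □◇p defines it.
Suppose ◇p→□◇p is valid. Take Rxy, Rxz and set V(p)={y}. Then ◇p at x, so □◇p at x, so ◇p at z, so some w with Rzw has p; w=y, i.e. Rzy. By symmetry of the argument, Ryz.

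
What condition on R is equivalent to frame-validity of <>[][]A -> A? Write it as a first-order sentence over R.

This is a Sahlqvist (Geach-type) schema ◇^1□^2A → □^0◇^0A.
First-order correspondent: forall x forall y (xRy -> exists w (y R^2 w & x = w)).

forall x forall y (xRy -> exists w (y R^2 w & x = w))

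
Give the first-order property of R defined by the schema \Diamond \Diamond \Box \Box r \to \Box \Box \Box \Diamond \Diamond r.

\forall x \forall y \forall z ((x R^2 y \wedge x R^3 z) \to \exists w (y R^2 w \wedge z R^2 w))

This is a Sahlqvist (Geach-type) schema ◇^2□^2r → □^3◇^2r.
First-order correspondent: \forall x \forall y \forall z ((x R^2 y \wedge x R^3 z) \to \exists w (y R^2 w \wedge z R^2 w)).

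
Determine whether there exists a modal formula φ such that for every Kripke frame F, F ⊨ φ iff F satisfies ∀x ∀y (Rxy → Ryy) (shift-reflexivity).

The condition is shift-reflexivity. A defining modal formula is □(□r → r).

Yes, by □(□r → r)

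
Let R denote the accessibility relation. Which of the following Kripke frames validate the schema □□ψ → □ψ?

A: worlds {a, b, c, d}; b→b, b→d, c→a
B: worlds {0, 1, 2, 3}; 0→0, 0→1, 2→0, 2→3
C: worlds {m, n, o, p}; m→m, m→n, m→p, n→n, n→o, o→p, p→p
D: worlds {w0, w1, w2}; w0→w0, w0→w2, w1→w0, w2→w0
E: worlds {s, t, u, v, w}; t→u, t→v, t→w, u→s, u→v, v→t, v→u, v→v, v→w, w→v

Frame correspondent (Sahlqvist): ∀x ∀y (Rxy → ∃z (Rxz ∧ Rzy)) — i.e. density.
A: fails — Rca but no z with Rcz and Rza.
B: fails — R23 but no z with R2z and Rz3.
C: holds.
D: holds.
E: fails — Rus but no z with Ruz and Rzs.
Valid on: C, D.

C, D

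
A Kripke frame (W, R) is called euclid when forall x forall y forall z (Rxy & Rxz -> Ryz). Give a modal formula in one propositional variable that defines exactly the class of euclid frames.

This is the Euclidean property; the standard corresponding axiom is 5: ◇p → □◇p.

◇p → □◇p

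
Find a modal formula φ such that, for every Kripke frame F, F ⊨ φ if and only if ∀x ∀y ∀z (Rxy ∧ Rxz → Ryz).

◇p → □◇p

A defining formula is ◇p → □◇p (the 5 axiom).
Suppose ◇p→□◇p is valid. Take Rxy, Rxz and set V(p)={y}. Then ◇p at x, so □◇p at x, so ◇p at z, so some w with Rzw has p; w=y, i.e. Rzy. By symmetry of the argument, Ryz.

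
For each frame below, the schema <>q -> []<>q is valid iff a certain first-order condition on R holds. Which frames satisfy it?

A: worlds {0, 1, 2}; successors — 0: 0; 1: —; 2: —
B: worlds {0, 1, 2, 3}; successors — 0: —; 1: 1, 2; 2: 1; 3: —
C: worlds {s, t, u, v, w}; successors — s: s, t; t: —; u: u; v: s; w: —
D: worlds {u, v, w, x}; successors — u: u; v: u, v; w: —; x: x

The schema corresponds to the Euclidean property: forall x forall y forall z (Rxy & Rxz -> Ryz).
A: holds.
B: fails — R12 and R12 but not R22.
C: fails — Rst and Rss but not Rts.
D: fails — Rvu and Rvv but not Ruv.
Valid on: A.

A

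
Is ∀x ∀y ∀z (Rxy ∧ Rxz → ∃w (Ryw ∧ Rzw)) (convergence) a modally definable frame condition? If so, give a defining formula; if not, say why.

The condition is convergence. A defining modal formula is ◇□p → □◇p.
Suppose ◇□p→□◇p is valid. Take Rxy, Rxz and set V(p)={w : Ryw}. Then □p at y so ◇□p at x, so □◇p at x, so ◇p at z, giving w with Rzw and Ryw.

Yes, by ◇□p → □◇p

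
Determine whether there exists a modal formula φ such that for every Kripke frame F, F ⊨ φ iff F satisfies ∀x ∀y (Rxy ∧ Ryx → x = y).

Modal frame validity is preserved under surjective bounded morphisms.
The 4-cycle (worlds 0,1,2,3 with 0→1→2→3→0) is antisymmetric. Sending even-indexed worlds to • and odd-indexed worlds to ∘ is a surjective bounded morphism onto the two-world frame with •↔∘, which is not antisymmetric.
So the class is not modally definable.

Not modally definable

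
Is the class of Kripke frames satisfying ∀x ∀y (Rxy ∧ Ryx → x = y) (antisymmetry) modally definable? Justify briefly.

Modal frame validity is preserved under surjective bounded morphisms.
The 8-cycle (worlds w0,w1,w2,w3,w4,w5,w6,w7 with w0→w1→w2→w3→w4→w5→w6→w7→w0) is antisymmetric. Sending even-indexed worlds to a and odd-indexed worlds to b is a surjective bounded morphism onto the two-world frame with a↔b, which is not antisymmetric.
Hence antisymmetry is not modally definable.

Not definable by any modal formula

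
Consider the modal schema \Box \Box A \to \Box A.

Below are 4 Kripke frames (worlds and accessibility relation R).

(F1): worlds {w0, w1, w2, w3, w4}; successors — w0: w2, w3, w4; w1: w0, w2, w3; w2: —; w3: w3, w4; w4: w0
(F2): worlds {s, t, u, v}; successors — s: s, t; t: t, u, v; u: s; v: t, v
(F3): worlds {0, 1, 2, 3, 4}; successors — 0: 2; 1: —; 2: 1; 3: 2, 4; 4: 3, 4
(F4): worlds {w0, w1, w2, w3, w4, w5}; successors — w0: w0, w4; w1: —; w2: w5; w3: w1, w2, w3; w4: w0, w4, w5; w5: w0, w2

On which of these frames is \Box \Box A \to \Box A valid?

(F2)

Frame correspondent (Sahlqvist): \forall x \forall y (Rxy \to \exists z (Rxz \wedge Rzy)) — i.e. density.
(F1): fails — Rw1w0 but no z with Rw1z and Rzw0.
(F2): holds.
(F3): fails — R32 but no z with R3z and Rz2.
(F4): fails — Rw5w2 but no z with Rw5z and Rzw2.
Valid on: (F2).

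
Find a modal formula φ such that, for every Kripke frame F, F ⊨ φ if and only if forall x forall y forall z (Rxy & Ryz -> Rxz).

□r → □□r

A defining formula is □r → □□r (the 4 axiom).
Suppose □r→□□r is valid. Take Rxy, Ryz and set V(r)={w : Rxw}. Then □r at x, so □□r at x, so □r at y, so r at z, i.e. Rxz.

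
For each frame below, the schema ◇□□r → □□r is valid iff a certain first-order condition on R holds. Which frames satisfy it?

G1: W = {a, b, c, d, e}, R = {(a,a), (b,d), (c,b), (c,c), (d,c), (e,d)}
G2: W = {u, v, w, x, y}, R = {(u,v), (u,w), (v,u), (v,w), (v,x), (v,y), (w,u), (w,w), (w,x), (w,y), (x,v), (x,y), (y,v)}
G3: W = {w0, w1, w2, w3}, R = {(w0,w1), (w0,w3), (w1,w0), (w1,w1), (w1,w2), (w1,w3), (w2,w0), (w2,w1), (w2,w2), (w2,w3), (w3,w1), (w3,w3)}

This is the axiom for a generalized confluence (Geach) condition; its first-order frame correspondent is ∀x ∀y ∀z ((xRy ∧ xR²z) → ∃w (yR²w ∧ z = w)).
G1: fails — cRb, cR²b but no w with bR²w and b=w.
G2: fails — vRu, vR²v but no t with uR²t and v=t.
G3: satisfies the condition.

G3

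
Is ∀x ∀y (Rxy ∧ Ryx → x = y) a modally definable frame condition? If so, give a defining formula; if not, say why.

No

If a class were modally definable it would be closed under surjective bounded morphisms (Goldblatt–Thomason).
The 6-cycle (worlds w0,w1,w2,w3,w4,w5 with w0→w1→w2→w3→w4→w5→w0) is antisymmetric. Sending even-indexed worlds to • and odd-indexed worlds to ∘ is a surjective bounded morphism onto the two-world frame with •↔∘, which is not antisymmetric.
So no modal formula (or set of formulas) defines exactly the antisymmetric frames.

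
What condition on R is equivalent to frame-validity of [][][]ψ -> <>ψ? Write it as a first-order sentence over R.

This is a Sahlqvist (Geach-type) schema ◇^0□^3ψ → □^0◇^1ψ.
Minimal-valuation argument: fix x; take any y with xR^0y and any z with xR^0z. Set V(ψ) to the set of worlds R-reachable from y in exactly 3 steps. Then □^3ψ holds at y, so the antecedent holds at x; validity forces ◇^1ψ at z, giving a w with zR^1w and yR^3w.
First-order correspondent: forall x exists w (x R^3 w & xRw).

forall x exists w (x R^3 w & xRw)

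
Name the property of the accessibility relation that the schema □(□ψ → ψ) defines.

shift-reflexivity

Suppose □(□ψ→ψ) is valid. Take Rxy and set V(ψ)={w : Ryw}. Then at y, □ψ holds; since □(□ψ→ψ) at x, □ψ→ψ at y, so ψ at y, i.e. Ryy.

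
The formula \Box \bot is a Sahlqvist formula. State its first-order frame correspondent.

□⊥ is valid iff no world has any successor (otherwise □⊥ fails at any world with one).
Conversely, on a frame with emptiness of R the schema holds at every world under every valuation.
So the correspondent is emptiness of R.

emptiness of R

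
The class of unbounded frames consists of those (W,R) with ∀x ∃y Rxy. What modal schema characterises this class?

□s → ◇s

This is seriality; the standard corresponding axiom is D: □s → ◇s.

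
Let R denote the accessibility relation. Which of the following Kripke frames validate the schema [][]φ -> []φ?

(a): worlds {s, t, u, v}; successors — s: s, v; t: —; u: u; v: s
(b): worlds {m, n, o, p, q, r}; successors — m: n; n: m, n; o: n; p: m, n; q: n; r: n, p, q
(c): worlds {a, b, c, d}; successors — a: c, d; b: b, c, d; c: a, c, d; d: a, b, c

(a), (c)

The schema corresponds to density: forall x forall y (Rxy -> exists z (Rxz & Rzy)).
(a): satisfies the condition.
(b): fails — Rrp but no z with Rrz and Rzp.
(c): satisfies the condition.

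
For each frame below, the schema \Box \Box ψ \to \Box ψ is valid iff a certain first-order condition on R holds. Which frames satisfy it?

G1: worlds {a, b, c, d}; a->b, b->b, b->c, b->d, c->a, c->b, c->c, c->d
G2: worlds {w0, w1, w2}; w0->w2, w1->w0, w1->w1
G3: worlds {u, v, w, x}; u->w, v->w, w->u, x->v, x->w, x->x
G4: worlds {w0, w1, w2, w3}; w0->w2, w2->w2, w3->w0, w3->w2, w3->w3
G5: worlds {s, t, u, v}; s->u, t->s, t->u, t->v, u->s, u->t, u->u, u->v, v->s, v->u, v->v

This is the axiom for density; its first-order frame correspondent is \forall x \forall y (Rxy \to \exists z (Rxz \wedge Rzy)).
G1: satisfies the condition.
G2: fails — Rw0w2 but no z with Rw0z and Rzw2.
G3: fails — Rwu but no z with Rwz and Rzu.
G4: satisfies the condition.
G5: satisfies the condition.
Valid on: G1, G4, G5.

G1, G4, G5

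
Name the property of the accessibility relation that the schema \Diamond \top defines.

Seriality

This schema is equivalent to the D axiom □ψ → ◇ψ.
Its frame correspondent is seriality — \forall x \exists y Rxy.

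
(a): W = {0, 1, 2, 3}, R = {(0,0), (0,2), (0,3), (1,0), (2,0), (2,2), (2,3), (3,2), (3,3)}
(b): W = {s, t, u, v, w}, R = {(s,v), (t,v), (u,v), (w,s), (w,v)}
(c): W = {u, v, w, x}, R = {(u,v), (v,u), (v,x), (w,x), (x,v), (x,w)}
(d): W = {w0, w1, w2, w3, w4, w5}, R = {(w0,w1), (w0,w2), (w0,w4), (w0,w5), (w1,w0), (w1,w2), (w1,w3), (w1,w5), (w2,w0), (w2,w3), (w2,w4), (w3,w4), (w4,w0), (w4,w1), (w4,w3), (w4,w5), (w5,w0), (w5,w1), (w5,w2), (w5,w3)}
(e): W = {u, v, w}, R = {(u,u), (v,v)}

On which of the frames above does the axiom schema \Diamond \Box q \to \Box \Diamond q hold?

(a), (c), (e)

The schema corresponds to convergence: \forall x \forall y \forall z (Rxy \wedge Rxz \to \exists w (Ryw \wedge Rzw)).
(a): satisfies the condition.
(b): fails — Rsv and Rsv but v and v have no common successor.
(c): satisfies the condition.
(d): fails — Rw1w3 and Rw1w5 but w3 and w5 have no common successor.
(e): satisfies the condition.
Valid on: (a), (c), (e).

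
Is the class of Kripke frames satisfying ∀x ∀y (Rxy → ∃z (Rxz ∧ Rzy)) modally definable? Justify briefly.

The condition is density. A defining modal formula is □□p → □p.

Definable; □□p → □p defines it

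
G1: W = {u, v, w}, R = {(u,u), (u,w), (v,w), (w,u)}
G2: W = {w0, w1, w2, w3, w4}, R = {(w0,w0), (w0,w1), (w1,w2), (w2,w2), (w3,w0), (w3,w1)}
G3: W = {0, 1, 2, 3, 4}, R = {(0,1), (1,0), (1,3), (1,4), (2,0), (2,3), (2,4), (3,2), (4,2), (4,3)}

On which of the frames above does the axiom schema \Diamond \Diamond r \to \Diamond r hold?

Frame correspondent (Sahlqvist): \forall x \forall y (x R^2 y \to \exists w (y = w \wedge xRw)) — i.e. a generalized confluence (Geach) condition.
G1: fails — vR²u but no t with u=t and vRt.
G2: fails — w0R²w2 but no w with w2=w and w0Rw.
G3: fails — 0R²0 but no w with 0=w and 0Rw.
Valid on no frame.

none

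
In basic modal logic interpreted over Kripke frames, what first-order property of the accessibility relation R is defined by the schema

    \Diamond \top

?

seriality

◇⊤ holds at w iff w has a successor, so frame-validity of ◇⊤ is exactly seriality. Equivalently via □ψ → ◇ψ:
Suppose □ψ→◇ψ is valid. At any x set V(ψ)=W. Then □ψ at x, so ◇ψ at x, so x has a successor.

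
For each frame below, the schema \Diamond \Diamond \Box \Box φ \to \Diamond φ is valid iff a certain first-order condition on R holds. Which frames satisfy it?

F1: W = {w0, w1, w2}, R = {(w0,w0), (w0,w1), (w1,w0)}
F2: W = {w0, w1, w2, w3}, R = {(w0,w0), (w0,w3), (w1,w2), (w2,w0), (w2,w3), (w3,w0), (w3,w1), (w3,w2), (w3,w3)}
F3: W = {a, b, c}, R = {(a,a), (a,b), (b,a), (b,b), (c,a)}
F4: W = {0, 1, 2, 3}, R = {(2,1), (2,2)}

The schema corresponds to a generalized confluence (Geach) condition: \forall x \forall y (x R^2 y \to \exists w (y R^2 w \wedge xRw)).
F1: holds.
F2: holds.
F3: holds.
F4: fails — 2R²1 but no w with 1R²w and 2Rw.
Valid on: F1, F2, F3.

F1, F2, F3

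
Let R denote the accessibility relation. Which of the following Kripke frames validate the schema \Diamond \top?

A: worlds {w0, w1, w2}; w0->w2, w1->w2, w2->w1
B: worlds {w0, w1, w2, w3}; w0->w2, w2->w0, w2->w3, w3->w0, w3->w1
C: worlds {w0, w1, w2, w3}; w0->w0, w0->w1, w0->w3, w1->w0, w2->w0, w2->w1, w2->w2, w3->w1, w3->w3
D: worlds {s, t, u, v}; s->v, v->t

The schema corresponds to seriality: \forall x \exists y Rxy.
A: holds.
B: fails — world w1 has no successor.
C: holds.
D: fails — world t has no successor.
Valid on: A, C.

A, C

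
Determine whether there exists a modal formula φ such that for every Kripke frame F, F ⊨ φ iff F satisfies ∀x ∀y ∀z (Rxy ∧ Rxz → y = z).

Yes — defined by ◇q → □q

Yes: it is partial functionality, defined by the CD schema ◇q → □q.
Suppose ◇q→□q is valid. Take Rxy, Rxz and set V(q)={y}. Then ◇q at x, so □q at x, so q at z, i.e. z=y.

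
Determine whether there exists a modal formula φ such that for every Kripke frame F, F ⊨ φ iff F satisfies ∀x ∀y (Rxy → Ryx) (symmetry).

Yes: it is symmetry, defined by the B schema r → □◇r.
Suppose r→□◇r is valid. Take Rxy and set V(r)={x}. Then r at x, so □◇r at x, so ◇r at y, so some z with Ryz has r; z=x, i.e. Ryx.

Yes — defined by r → □◇r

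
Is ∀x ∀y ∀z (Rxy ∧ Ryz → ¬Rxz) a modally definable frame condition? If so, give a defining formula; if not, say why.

No — not modally definable

If a class were modally definable it would be closed under surjective bounded morphisms (Goldblatt–Thomason).
The 3-cycle (worlds 0,1,2 with 0→1→2→0) is intransitive. Mapping every world to a single reflexive point • is a surjective bounded morphism; the reflexive point is not intransitive (R••∧R•• but R••).
So no modal formula (or set of formulas) defines exactly the intransitive frames.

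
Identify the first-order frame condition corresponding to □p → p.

reflexivity

Suppose □p→p is valid. At any x set V(p)={w : Rxw}. Then □p holds at x, so p holds at x, i.e. Rxx.
The converse is a direct semantic check.
Frame condition: ∀x Rxx.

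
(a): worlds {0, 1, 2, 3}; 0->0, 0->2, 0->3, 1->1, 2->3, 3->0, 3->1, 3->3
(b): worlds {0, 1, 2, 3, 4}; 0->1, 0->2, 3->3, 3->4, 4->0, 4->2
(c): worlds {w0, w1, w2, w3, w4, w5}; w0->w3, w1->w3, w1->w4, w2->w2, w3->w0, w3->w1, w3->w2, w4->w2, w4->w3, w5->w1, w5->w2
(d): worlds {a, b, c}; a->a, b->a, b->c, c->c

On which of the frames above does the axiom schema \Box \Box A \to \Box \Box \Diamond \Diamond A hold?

This is the axiom for a generalized confluence (Geach) condition; its first-order frame correspondent is \forall x \forall z (x R^2 z \to \exists w (x R^2 w \wedge z R^2 w)).
(a): holds.
(b): fails — 3R²0 but no w with 3R²w and 0R²w.
(c): holds.
(d): holds.
Valid on: (a), (c), (d).

(a), (c), (d)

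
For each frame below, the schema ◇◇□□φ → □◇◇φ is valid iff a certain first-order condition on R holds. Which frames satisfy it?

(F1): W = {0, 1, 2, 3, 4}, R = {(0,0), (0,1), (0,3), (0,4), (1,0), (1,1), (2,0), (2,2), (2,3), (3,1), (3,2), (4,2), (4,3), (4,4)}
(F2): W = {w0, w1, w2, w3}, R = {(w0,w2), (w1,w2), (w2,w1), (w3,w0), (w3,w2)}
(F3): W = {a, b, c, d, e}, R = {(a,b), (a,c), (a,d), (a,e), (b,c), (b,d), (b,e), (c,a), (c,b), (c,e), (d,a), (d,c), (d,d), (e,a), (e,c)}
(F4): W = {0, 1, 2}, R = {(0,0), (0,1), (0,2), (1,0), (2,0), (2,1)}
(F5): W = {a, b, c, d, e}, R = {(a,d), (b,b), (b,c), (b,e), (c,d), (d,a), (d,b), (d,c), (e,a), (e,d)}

(F1), (F3), (F4), (F5)

This is the axiom for a generalized confluence (Geach) condition; its first-order frame correspondent is ∀x ∀y ∀z ((xR²y ∧ xRz) → ∃w (yR²w ∧ zR²w)).
(F1): holds.
(F2): fails — w0R²w1, w0Rw2 but no w with w1R²w and w2R²w.
(F3): holds.
(F4): holds.
(F5): holds.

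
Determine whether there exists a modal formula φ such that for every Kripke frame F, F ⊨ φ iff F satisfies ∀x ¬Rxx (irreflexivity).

Not modally definable

Any modally definable frame class is closed under surjective bounded morphisms.
The 5-cycle (worlds a,b,c,d,e with a→b→c→d→e→a) is irreflexive, and the map sending every world to a single reflexive point • is a surjective bounded morphism (forth: every edge maps to (•,•); back: every world has a successor). So any modal formula valid on the 5-cycle is also valid on the reflexive point, which is not irreflexive.
So no modal formula (or set of formulas) defines exactly the irreflexive frames.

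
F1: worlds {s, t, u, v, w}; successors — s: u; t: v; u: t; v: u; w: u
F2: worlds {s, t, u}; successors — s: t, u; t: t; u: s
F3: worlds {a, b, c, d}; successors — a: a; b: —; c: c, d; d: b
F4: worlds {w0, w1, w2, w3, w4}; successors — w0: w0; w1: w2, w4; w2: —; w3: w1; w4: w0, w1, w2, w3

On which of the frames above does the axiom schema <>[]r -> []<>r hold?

F1

The schema corresponds to convergence: forall x forall y forall z (Rxy & Rxz -> exists w (Ryw & Rzw)).
F1: holds.
F2: fails — Rsu and Rst but u and t have no common successor.
F3: fails — Rcc and Rcd but c and d have no common successor.
F4: fails — Rw1w2 and Rw1w2 but w2 and w2 have no common successor.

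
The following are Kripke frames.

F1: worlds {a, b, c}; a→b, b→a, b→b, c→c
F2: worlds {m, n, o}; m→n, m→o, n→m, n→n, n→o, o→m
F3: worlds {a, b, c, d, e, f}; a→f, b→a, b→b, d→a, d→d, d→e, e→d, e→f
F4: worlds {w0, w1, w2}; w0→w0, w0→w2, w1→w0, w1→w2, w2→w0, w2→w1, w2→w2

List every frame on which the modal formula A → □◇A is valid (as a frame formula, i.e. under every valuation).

F1

The schema corresponds to symmetry: ∀x ∀y (Rxy → Ryx).
F1: holds.
F2: fails — Rno but not Ron.
F3: fails — Rda but not Rad.
F4: fails — Rw1w0 but not Rw0w1.
Valid on: F1.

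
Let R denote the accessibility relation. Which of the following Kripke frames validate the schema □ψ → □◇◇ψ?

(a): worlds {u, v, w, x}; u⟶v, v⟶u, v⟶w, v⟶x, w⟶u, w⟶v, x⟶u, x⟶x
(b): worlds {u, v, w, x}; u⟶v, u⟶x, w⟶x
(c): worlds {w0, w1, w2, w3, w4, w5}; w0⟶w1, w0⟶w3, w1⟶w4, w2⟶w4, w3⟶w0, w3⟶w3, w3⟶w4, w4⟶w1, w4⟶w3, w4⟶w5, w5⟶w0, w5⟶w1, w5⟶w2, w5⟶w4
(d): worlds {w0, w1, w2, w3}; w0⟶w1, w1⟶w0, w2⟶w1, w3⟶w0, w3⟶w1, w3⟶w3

(a), (c), (d)

Frame correspondent (Sahlqvist): ∀x ∀z (xRz → ∃w (xRw ∧ zR²w)) — i.e. a generalized confluence (Geach) condition.
(a): ✓.
(b): fails — uRv but no t with uRt and vR²t.
(c): ✓.
(d): ✓.
Valid on: (a), (c), (d).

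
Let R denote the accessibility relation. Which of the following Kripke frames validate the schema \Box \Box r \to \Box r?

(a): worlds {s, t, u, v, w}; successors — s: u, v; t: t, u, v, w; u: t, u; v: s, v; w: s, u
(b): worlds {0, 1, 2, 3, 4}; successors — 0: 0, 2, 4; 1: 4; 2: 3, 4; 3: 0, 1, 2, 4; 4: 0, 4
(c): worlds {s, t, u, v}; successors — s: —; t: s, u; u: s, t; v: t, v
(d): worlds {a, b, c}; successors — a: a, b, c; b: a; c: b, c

(d)

The schema corresponds to density: \forall x \forall y (Rxy \to \exists z (Rxz \wedge Rzy)).
(a): fails — Rws but no z with Rwz and Rzs.
(b): fails — R31 but no z with R3z and Rz1.
(c): fails — Rut but no z with Ruz and Rzt.
(d): satisfies the condition.
Valid on: (d).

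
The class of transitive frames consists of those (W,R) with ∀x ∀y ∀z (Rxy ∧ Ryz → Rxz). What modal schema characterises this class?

□ψ → □□ψ

A defining formula is □ψ → □□ψ (the 4 axiom).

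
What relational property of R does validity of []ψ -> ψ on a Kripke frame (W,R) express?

Suppose □ψ→ψ is valid. At any x set V(ψ)={w : Rxw}. Then □ψ holds at x, so ψ holds at x, i.e. Rxx.
The converse is a direct semantic check.
So the correspondent is reflexivity.

reflexivity: forall x Rxx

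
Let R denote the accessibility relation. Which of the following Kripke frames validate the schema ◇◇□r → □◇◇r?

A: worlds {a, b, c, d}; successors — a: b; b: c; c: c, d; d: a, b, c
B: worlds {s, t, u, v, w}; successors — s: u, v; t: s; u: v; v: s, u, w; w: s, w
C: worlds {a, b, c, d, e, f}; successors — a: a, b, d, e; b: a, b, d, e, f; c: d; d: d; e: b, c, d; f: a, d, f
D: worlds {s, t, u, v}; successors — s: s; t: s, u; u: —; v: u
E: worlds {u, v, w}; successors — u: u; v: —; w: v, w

A, C

The schema corresponds to a generalized confluence (Geach) condition: ∀x ∀y ∀z ((xR²y ∧ xRz) → ∃w (yRw ∧ zR²w)).
A: satisfies the condition.
B: fails — sR²u, sRu but no w* with uRw* and uR²w*.
C: satisfies the condition.
D: fails — tR²s, tRu but no w with sRw and uR²w.
E: fails — wR²v, wRv but no t with vRt and vR²t.
Valid on: A, C.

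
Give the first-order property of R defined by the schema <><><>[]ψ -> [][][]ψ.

This is a Sahlqvist (Geach-type) schema ◇^3□^1ψ → □^3◇^0ψ.
Minimal-valuation argument: fix x; take any y with xR^3y and any z with xR^3z. Set V(ψ) to the set of worlds R-reachable from y in exactly 1 step. Then □^1ψ holds at y, so the antecedent holds at x; validity forces ◇^0ψ at z, giving a w with zR^0w and yR^1w.
First-order correspondent: forall x forall y forall z ((x R^3 y & x R^3 z) -> exists w (yRw & z = w)).

forall x forall y forall z ((x R^3 y & x R^3 z) -> exists w (yRw & z = w))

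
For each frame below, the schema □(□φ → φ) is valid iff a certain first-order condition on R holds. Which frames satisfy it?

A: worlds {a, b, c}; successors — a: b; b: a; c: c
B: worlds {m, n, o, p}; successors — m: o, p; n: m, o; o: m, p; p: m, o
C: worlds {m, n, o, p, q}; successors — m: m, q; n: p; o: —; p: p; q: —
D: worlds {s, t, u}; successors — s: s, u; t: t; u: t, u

The schema corresponds to shift-reflexivity: ∀x ∀y (Rxy → Ryy).
A: fails — Rab but not Rbb.
B: fails — Rom but not Rmm.
C: fails — Rmq but not Rqq.
D: condition met.
Valid on: D.

D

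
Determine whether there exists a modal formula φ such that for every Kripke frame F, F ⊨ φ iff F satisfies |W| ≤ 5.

No — not modally definable

Any modally definable frame class is closed under disjoint unions.
Any modal formula valid on each of 6 disjoint one-world frames is valid on their disjoint union (validity is preserved under disjoint unions). Each one-world frame has |W|=1≤5, but the union has |W|=6.
So no modal formula (or set of formulas) defines exactly the |W|≤5 frames.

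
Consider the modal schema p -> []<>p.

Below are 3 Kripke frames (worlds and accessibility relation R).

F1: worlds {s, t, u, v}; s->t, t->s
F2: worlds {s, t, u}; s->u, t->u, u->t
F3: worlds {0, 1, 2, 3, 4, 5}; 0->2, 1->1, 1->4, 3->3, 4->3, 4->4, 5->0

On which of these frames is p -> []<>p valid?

Frame correspondent (Sahlqvist): forall x forall y (Rxy -> Ryx) — i.e. symmetry.
F1: holds.
F2: fails — Rsu but not Rus.
F3: fails — R02 but not R20.

F1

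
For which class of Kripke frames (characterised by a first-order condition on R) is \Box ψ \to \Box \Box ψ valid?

Suppose □ψ→□□ψ is valid. Take Rxy, Ryz and set V(ψ)={w : Rxw}. Then □ψ at x, so □□ψ at x, so □ψ at y, so ψ at z, i.e. Rxz.
The converse is a direct semantic check.
So the correspondent is transitivity.

transitivity: \forall x \forall y \forall z (Rxy \wedge Ryz \to Rxz)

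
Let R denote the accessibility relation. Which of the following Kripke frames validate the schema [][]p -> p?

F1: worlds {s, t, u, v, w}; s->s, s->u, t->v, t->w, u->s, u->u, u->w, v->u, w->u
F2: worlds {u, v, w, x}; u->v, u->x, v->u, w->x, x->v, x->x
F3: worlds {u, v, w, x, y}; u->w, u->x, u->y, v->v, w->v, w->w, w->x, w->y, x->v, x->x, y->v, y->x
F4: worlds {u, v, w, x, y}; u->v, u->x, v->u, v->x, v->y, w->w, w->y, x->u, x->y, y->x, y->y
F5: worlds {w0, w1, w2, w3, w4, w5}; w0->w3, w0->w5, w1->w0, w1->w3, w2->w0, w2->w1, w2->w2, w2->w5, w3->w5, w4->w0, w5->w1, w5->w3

This is the axiom for a generalized confluence (Geach) condition; its first-order frame correspondent is forall x exists w (x R^2 w & x = w).
F1: fails — at t but no w* with tR²w* and t=w*.
F2: fails — at w but no t with wR²t and w=t.
F3: fails — at u but no t with uR²t and u=t.
F4: satisfies the condition.
F5: fails — at w0 but no w with w0R²w and w0=w.

F4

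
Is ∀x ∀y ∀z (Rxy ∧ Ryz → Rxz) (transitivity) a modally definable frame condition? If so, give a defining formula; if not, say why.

The condition is transitivity. A defining modal formula is □p → □□p.
Suppose □p→□□p is valid. Take Rxy, Ryz and set V(p)={w : Rxw}. Then □p at x, so □□p at x, so □p at y, so p at z, i.e. Rxz.

Yes — defined by □p → □□p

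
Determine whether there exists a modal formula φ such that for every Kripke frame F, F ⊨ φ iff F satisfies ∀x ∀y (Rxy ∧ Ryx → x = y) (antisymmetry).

Any modally definable frame class is closed under surjective bounded morphisms.
The 6-cycle (worlds w0,w1,w2,w3,w4,w5 with w0→w1→w2→w3→w4→w5→w0) is antisymmetric. Sending even-indexed worlds to s and odd-indexed worlds to t is a surjective bounded morphism onto the two-world frame with s↔t, which is not antisymmetric.
So no modal formula (or set of formulas) defines exactly the antisymmetric frames.

Not definable by any modal formula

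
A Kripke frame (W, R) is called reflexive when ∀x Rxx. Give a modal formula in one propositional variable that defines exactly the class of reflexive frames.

A defining formula is □q → q (the T axiom).
Suppose □q→q is valid. At any x set V(q)={w : Rxw}. Then □q holds at x, so q holds at x, i.e. Rxx.

□q → q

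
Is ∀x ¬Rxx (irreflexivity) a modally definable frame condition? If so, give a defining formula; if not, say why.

Not definable by any modal formula

Modal frame validity is preserved under surjective bounded morphisms.
The 2-cycle (worlds s,t with s→t→s) is irreflexive, and the map sending every world to a single reflexive point • is a surjective bounded morphism (forth: every edge maps to (•,•); back: every world has a successor). So any modal formula valid on the 2-cycle is also valid on the reflexive point, which is not irreflexive.
So the class is not modally definable.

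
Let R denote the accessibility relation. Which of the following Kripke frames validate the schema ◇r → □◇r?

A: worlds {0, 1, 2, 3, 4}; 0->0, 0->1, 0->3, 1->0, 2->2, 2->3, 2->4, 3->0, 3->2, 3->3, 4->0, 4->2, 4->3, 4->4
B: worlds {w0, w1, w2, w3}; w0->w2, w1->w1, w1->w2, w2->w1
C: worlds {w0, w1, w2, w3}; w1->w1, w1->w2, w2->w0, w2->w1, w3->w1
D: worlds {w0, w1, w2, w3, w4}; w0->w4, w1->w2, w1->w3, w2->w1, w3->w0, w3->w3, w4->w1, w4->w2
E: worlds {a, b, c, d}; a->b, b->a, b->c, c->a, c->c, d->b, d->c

none

The schema corresponds to the Euclidean property: ∀x ∀y ∀z (Rxy ∧ Rxz → Ryz).
A: fails — R01 and R01 but not R11.
B: fails — Rw0w2 and Rw0w2 but not Rw2w2.
C: fails — Rw1w2 and Rw1w2 but not Rw2w2.
D: fails — Rw0w4 and Rw0w4 but not Rw4w4.
E: fails — Rab and Rab but not Rbb.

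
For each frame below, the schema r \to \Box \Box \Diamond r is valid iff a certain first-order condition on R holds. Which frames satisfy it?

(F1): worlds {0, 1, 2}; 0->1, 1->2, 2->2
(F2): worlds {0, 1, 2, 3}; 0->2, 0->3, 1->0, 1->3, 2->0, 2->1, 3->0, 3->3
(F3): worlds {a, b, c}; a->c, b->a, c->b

(F3)

This is the axiom for a generalized confluence (Geach) condition; its first-order frame correspondent is \forall x \forall z (x R^2 z \to \exists w (x = w \wedge zRw)).
(F1): fails — 0R²2 but no w with 0=w and 2Rw.
(F2): fails — 0R²0 but no w with 0=w and 0Rw.
(F3): ✓.
Valid on: (F3).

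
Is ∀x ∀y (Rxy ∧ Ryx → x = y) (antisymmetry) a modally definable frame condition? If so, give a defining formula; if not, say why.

Not modally definable

Modal frame validity is preserved under surjective bounded morphisms.
The 6-cycle (worlds s,t,u,v,w,x with s→t→u→v→w→x→s) is antisymmetric. Sending even-indexed worlds to s and odd-indexed worlds to t is a surjective bounded morphism onto the two-world frame with s↔t, which is not antisymmetric.
Hence antisymmetry is not modally definable.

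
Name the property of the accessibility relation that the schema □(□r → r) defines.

This schema is the T□ axiom.
Its frame correspondent is shift-reflexivity — ∀x ∀y (Rxy → Ryy).

shift-reflexivity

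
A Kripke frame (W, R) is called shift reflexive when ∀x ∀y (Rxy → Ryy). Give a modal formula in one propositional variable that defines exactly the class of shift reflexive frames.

The condition is shift-reflexivity. The T□ schema □(□p → p) defines it.
Suppose □(□p→p) is valid. Take Rxy and set V(p)={w : Ryw}. Then at y, □p holds; since □(□p→p) at x, □p→p at y, so p at y, i.e. Ryy.

□(□p → p)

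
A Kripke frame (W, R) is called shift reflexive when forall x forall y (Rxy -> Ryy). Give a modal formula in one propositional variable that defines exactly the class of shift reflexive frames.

□(□r → r)

The condition is shift-reflexivity. The T□ schema □(□r → r) defines it.
Suppose □(□r→r) is valid. Take Rxy and set V(r)={w : Ryw}. Then at y, □r holds; since □(□r→r) at x, □r→r at y, so r at y, i.e. Ryy.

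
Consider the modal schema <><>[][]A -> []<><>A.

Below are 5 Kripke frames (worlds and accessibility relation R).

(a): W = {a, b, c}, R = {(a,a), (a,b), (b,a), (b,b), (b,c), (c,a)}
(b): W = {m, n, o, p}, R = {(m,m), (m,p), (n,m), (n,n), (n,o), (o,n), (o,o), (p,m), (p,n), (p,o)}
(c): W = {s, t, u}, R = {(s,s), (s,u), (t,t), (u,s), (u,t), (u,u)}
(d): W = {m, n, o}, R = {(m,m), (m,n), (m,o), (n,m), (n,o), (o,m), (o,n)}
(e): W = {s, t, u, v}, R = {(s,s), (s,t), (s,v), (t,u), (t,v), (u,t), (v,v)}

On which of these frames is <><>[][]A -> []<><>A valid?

(a), (b), (c), (d), (e)

This is the axiom for a generalized confluence (Geach) condition; its first-order frame correspondent is forall x forall y forall z ((x R^2 y & xRz) -> exists w (y R^2 w & z R^2 w)).
(a): ✓.
(b): ✓.
(c): ✓.
(d): ✓.
(e): ✓.
Valid on: (a), (b), (c), (d), (e).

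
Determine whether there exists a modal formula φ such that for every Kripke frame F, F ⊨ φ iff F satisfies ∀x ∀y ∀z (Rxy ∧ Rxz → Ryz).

This is a Sahlqvist condition; the 5 axiom ◇q → □◇q defines it.

Yes — defined by ◇q → □◇q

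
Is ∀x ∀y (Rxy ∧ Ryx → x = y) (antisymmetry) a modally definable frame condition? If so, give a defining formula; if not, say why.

Not modally definable

Modal frame validity is preserved under surjective bounded morphisms.
The 6-cycle (worlds w0,w1,w2,w3,w4,w5 with w0→w1→w2→w3→w4→w5→w0) is antisymmetric. Sending even-indexed worlds to • and odd-indexed worlds to ∘ is a surjective bounded morphism onto the two-world frame with •↔∘, which is not antisymmetric.
Hence antisymmetry is not modally definable.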